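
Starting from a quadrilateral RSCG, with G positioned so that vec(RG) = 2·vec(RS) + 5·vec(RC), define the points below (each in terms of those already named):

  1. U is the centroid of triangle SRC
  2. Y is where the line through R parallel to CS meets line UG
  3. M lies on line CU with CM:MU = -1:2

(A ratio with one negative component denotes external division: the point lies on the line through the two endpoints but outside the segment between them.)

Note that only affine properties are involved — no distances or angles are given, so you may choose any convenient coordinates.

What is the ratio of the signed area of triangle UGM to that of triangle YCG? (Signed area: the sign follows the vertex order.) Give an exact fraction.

Work in coordinates with R = (0, 0), S = (1, 0), C = (0, 1), G = (2, 5).
1. U is the centroid of triangle SRC ⇒ U = (1/3, 1/3)
2. Y is where the line through R parallel to CS meets line UG ⇒ Y = (3/19, -3/19)
3. M lies on line CU with CM:MU = -1:2 ⇒ M = (-1/3, 5/3)
2·[UGM] = 16/3, 2·[YCG] = -56/19
[UGM]:[YCG] = 16/3:-56/19 = -38/21

[UGM]:[YCG] = -38/21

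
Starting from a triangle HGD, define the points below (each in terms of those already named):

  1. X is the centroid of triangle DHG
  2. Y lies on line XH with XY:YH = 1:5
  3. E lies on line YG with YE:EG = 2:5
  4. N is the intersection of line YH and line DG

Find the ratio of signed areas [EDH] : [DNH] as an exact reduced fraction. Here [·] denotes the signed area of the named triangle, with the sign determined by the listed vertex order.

Set H = (0, 0), G = (1, 0), D = (0, 1); any affine frame gives the same invariant.
1. X is the centroid of triangle DHG ⇒ X = (1/3, 1/3)
2. Y lies on line XH with XY:YH = 1:5 ⇒ Y = (5/18, 5/18)
3. E lies on line YG with YE:EG = 2:5 ⇒ E = (61/126, 25/126)
4. N is the intersection of line YH and line DG ⇒ N = (1/2, 1/2)
2·[EDH] = 61/126, 2·[DNH] = -1/2
[EDH]:[DNH] = 61/126:-1/2 = -61/63

[EDH]:[DNH] = -61/63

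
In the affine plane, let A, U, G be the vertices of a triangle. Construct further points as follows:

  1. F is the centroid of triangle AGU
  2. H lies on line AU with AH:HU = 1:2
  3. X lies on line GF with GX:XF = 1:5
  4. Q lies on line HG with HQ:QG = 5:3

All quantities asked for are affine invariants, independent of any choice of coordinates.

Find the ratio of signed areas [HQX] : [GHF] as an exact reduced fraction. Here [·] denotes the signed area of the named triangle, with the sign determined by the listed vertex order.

Assign A = (0, 0), U = (1, 0), G = (0, 1) — the answer is frame-independent, so this choice is without loss of generality.
1. F is the centroid of triangle AGU ⇒ F = (1/3, 1/3)
2. H lies on line AU with AH:HU = 1:2 ⇒ H = (1/3, 0)
3. X lies on line GF with GX:XF = 1:5 ⇒ X = (1/18, 8/9)
4. Q lies on line HG with HQ:QG = 5:3 ⇒ Q = (1/8, 5/8)
2·[HQX] = -5/432, 2·[GHF] = 1/9
[HQX]:[GHF] = -5/432:1/9 = -5/48

[HQX]:[GHF] = -5/48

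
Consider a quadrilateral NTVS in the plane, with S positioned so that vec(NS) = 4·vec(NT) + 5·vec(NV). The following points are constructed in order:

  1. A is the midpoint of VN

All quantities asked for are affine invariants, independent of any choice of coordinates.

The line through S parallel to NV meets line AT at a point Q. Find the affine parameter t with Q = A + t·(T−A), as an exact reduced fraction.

Set N = (0, 0), T = (1, 0), V = (0, 1), S = (4, 5); any affine frame gives the same invariant.
1. A is the midpoint of VN ⇒ A = (0, 1/2)
through S parallel to NV: direction (0, 1); meets AT at Q = (4, -3/2)
Q = A + t·(T−A) with t = 4

t = 4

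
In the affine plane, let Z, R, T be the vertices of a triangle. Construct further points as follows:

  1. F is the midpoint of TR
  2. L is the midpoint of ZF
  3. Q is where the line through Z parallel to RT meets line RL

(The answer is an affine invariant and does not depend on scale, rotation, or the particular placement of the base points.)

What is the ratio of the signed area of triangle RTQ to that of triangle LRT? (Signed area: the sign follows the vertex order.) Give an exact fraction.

[RTQ]:[LRT] = 2

Choose coordinates Z = (0, 0), R = (1, 0), T = (0, 1).
1. F is the midpoint of TR ⇒ F = (1/2, 1/2)
2. L is the midpoint of ZF ⇒ L = (1/4, 1/4)
3. Q is where the line through Z parallel to RT meets line RL ⇒ Q = (-1/2, 1/2)
2·[RTQ] = 1, 2·[LRT] = 1/2
[RTQ]:[LRT] = 1:1/2 = 2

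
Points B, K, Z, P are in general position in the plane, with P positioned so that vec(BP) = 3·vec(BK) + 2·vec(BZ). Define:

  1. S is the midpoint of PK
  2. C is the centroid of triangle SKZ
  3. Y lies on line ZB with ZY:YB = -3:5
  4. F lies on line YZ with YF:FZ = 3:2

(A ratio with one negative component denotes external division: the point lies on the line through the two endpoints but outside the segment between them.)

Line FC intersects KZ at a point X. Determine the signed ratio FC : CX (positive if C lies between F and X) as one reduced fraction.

FC:CX = -1/10

Work in coordinates with B = (0, 0), K = (1, 0), Z = (0, 1), P = (3, 2).
1. S is the midpoint of PK ⇒ S = (2, 1)
2. C is the centroid of triangle SKZ ⇒ C = (1, 2/3)
3. Y lies on line ZB with ZY:YB = -3:5 ⇒ Y = (0, 5/2)
4. F lies on line YZ with YF:FZ = 3:2 ⇒ F = (0, 8/5)
line FC meets KZ at X = (-9, 10)
C = F + t·(X−F) with t = -1/9, so FC:CX = -1/9:10/9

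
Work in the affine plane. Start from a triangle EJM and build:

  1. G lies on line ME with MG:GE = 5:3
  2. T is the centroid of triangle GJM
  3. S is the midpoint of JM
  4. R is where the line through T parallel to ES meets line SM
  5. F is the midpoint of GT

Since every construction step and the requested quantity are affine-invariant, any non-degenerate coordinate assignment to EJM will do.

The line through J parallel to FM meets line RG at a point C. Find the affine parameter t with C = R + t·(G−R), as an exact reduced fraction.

Assign E = (0, 0), J = (1, 0), M = (0, 1) — the answer is frame-independent, so this choice is without loss of generality.
1. G lies on line ME with MG:GE = 5:3 ⇒ G = (0, 3/8)
2. T is the centroid of triangle GJM ⇒ T = (1/3, 11/24)
3. S is the midpoint of JM ⇒ S = (1/2, 1/2)
4. R is where the line through T parallel to ES meets line SM ⇒ R = (7/16, 9/16)
5. F is the midpoint of GT ⇒ F = (1/6, 5/12)
through J parallel to FM: direction (-1/6, 7/12); meets RG at C = (35/44, 63/88)
C = R + t·(G−R) with t = -9/11

t = -9/11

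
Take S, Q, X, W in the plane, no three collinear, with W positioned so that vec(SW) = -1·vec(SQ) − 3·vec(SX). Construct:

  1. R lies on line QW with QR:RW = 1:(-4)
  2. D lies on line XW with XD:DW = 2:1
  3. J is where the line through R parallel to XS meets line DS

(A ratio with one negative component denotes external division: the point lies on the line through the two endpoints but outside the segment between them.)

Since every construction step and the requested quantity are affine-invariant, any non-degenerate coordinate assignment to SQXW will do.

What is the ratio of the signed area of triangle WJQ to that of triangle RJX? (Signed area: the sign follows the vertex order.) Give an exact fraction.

Assign S = (0, 0), Q = (1, 0), X = (0, 1), W = (-1, -3) — the answer is frame-independent, so this choice is without loss of generality.
1. R lies on line QW with QR:RW = 1:(-4) ⇒ R = (5/3, 1)
2. D lies on line XW with XD:DW = 2:1 ⇒ D = (-2/3, -5/3)
3. J is where the line through R parallel to XS meets line DS ⇒ J = (5/3, 25/6)
2·[WJQ] = -19/3, 2·[RJX] = 95/18
[WJQ]:[RJX] = -19/3:95/18 = -6/5

[WJQ]:[RJX] = -6/5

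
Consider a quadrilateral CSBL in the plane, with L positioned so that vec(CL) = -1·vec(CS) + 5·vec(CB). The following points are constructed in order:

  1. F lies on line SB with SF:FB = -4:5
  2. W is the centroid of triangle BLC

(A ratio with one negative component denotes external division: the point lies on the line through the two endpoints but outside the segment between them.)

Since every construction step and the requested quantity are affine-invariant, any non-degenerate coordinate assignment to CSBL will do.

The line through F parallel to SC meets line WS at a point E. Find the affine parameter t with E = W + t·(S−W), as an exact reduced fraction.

Set C = (0, 0), S = (1, 0), B = (0, 1), L = (-1, 5); any affine frame gives the same invariant.
1. F lies on line SB with SF:FB = -4:5 ⇒ F = (5, -4)
2. W is the centroid of triangle BLC ⇒ W = (-1/3, 2)
through F parallel to SC: direction (-1, 0); meets WS at E = (11/3, -4)
E = W + t·(S−W) with t = 3

t = 3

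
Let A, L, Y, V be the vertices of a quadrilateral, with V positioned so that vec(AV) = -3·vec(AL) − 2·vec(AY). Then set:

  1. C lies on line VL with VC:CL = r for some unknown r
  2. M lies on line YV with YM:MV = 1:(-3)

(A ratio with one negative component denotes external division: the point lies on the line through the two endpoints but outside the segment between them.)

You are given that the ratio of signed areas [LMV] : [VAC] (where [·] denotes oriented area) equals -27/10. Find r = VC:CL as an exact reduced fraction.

r = -5/2

Assign A = (0, 0), L = (1, 0), Y = (0, 1), V = (-3, -2) — the answer is frame-independent, so this choice is without loss of generality.
1. With VC:CL = r, write λ = r/(r+1) so C = V + λ·(L−V); C is affine-linear in λ
2. M lies on line YV with YM:MV = 1:(-3) ⇒ M = (3/2, 5/2)
Every point depending on C is an affine combination of C and λ-independent points, so each such coordinate is linear in λ; the λ² term in each signed area is a multiple of (L−V)×(L−V) = 0, so 2·[LMV] and 2·[VAC] are each linear in λ. Evaluating at λ=0 and λ=1:
  2·[LMV] = 9,   2·[VAC] = -2·λ
So [LMV]:[VAC] = (9) / (-2·λ). Setting this equal to -27/10:
  9 = -27/10·(-2·λ)  ⇒  λ = 5/3
Then r = λ/(1−λ) = (5/3)/(-2/3) = -5/2. Check: with r = -5/2, C = (11/3, 4/3) and [LMV]:[VAC] = -27/10 as required.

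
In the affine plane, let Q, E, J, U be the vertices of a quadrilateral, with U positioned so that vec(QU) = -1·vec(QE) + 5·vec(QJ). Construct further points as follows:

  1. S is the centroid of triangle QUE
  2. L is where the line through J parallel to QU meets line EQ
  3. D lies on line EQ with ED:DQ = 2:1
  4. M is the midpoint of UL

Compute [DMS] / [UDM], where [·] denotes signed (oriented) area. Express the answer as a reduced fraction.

[DMS]:[UDM] = 7/6

Assign Q = (0, 0), E = (1, 0), J = (0, 1), U = (-1, 5) — the answer is frame-independent, so this choice is without loss of generality.
1. S is the centroid of triangle QUE ⇒ S = (0, 5/3)
2. L is where the line through J parallel to QU meets line EQ ⇒ L = (1/5, 0)
3. D lies on line EQ with ED:DQ = 2:1 ⇒ D = (1/3, 0)
4. M is the midpoint of UL ⇒ M = (-2/5, 5/2)
2·[DMS] = -7/18, 2·[UDM] = -1/3
[DMS]:[UDM] = -7/18:-1/3 = 7/6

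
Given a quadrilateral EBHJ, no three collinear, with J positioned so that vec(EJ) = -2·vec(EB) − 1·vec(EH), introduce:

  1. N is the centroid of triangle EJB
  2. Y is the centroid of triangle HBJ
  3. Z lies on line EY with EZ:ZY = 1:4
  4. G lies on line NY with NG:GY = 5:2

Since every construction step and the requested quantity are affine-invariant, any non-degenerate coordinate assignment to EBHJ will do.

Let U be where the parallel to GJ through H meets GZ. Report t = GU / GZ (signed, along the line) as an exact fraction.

Set E = (0, 0), B = (1, 0), H = (0, 1), J = (-2, -1); any affine frame gives the same invariant.
1. N is the centroid of triangle EJB ⇒ N = (-1/3, -1/3)
2. Y is the centroid of triangle HBJ ⇒ Y = (-1/3, 0)
3. Z lies on line EY with EZ:ZY = 1:4 ⇒ Z = (-1/15, 0)
4. G lies on line NY with NG:GY = 5:2 ⇒ G = (-1/3, -2/21)
through H parallel to GJ: direction (-5/3, -19/21); meets GZ at U = (-205/39, -506/273)
U = G + t·(Z−G) with t = -240/13

t = -240/13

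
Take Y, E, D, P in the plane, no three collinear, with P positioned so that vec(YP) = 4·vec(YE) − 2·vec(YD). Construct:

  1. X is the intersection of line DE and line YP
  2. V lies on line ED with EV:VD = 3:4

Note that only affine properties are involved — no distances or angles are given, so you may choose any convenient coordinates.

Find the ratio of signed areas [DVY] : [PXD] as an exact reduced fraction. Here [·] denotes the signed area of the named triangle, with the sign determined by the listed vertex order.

Work in coordinates with Y = (0, 0), E = (1, 0), D = (0, 1), P = (4, -2).
1. X is the intersection of line DE and line YP ⇒ X = (2, -1)
2. V lies on line ED with EV:VD = 3:4 ⇒ V = (4/7, 3/7)
2·[DVY] = -4/7, 2·[PXD] = -2
[DVY]:[PXD] = -4/7:-2 = 2/7

[DVY]:[PXD] = 2/7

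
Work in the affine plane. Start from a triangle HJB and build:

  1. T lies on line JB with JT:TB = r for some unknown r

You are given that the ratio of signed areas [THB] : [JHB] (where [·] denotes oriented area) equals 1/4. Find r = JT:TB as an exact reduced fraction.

Choose coordinates H = (0, 0), J = (1, 0), B = (0, 1).
1. With JT:TB = r, write λ = r/(r+1) so T = J + λ·(B−J); T is affine-linear in λ
Every point depending on T is an affine combination of T and λ-independent points, so each such coordinate is linear in λ; the λ² term in each signed area is a multiple of (B−J)×(B−J) = 0, so 2·[THB] and 2·[JHB] are each linear in λ. Evaluating at λ=0 and λ=1:
  2·[THB] = λ − 1,   2·[JHB] = -1
So [THB]:[JHB] = (λ − 1) / (-1). Setting this equal to 1/4:
  λ − 1 = 1/4·(-1)  ⇒  λ = 3/4
Then r = λ/(1−λ) = (3/4)/(1/4) = 3. Check: with r = 3, T = (1/4, 3/4) and [THB]:[JHB] = 1/4 as required.

r = 3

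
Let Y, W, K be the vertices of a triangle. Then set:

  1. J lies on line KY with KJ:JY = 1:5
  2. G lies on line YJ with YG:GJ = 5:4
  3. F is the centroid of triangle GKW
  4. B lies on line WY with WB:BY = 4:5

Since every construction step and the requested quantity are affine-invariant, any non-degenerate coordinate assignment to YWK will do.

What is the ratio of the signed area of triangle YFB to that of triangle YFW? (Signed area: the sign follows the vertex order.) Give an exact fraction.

[YFB]:[YFW] = 5/9

Set Y = (0, 0), W = (1, 0), K = (0, 1); any affine frame gives the same invariant.
1. J lies on line KY with KJ:JY = 1:5 ⇒ J = (0, 5/6)
2. G lies on line YJ with YG:GJ = 5:4 ⇒ G = (0, 25/54)
3. F is the centroid of triangle GKW ⇒ F = (1/3, 79/162)
4. B lies on line WY with WB:BY = 4:5 ⇒ B = (5/9, 0)
2·[YFB] = -395/1458, 2·[YFW] = -79/162
[YFB]:[YFW] = -395/1458:-79/162 = 5/9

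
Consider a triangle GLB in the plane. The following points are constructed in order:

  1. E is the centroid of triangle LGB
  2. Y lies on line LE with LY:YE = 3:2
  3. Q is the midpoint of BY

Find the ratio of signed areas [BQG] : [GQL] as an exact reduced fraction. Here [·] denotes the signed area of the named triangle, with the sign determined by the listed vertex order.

[BQG]:[GQL] = 1/2

Choose coordinates G = (0, 0), L = (1, 0), B = (0, 1).
1. E is the centroid of triangle LGB ⇒ E = (1/3, 1/3)
2. Y lies on line LE with LY:YE = 3:2 ⇒ Y = (3/5, 1/5)
3. Q is the midpoint of BY ⇒ Q = (3/10, 3/5)
2·[BQG] = -3/10, 2·[GQL] = -3/5
[BQG]:[GQL] = -3/10:-3/5 = 1/2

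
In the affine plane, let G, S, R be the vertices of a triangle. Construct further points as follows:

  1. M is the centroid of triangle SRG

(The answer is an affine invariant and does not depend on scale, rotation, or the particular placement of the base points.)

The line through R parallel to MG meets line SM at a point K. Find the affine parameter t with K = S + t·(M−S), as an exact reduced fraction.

Choose coordinates G = (0, 0), S = (1, 0), R = (0, 1).
1. M is the centroid of triangle SRG ⇒ M = (1/3, 1/3)
through R parallel to MG: direction (-1/3, -1/3); meets SM at K = (-1/3, 2/3)
K = S + t·(M−S) with t = 2

t = 2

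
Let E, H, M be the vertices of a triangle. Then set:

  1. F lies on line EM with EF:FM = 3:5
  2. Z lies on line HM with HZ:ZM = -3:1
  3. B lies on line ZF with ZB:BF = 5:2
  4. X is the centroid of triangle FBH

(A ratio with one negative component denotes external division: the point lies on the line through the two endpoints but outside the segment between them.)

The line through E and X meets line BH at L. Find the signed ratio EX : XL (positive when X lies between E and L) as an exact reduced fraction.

EX:XL = 34/5

Assign E = (0, 0), H = (1, 0), M = (0, 1) — the answer is frame-independent, so this choice is without loss of generality.
1. F lies on line EM with EF:FM = 3:5 ⇒ F = (0, 3/8)
2. Z lies on line HM with HZ:ZM = -3:1 ⇒ Z = (-1/2, 3/2)
3. B lies on line ZF with ZB:BF = 5:2 ⇒ B = (-1/7, 39/56)
4. X is the centroid of triangle FBH ⇒ X = (2/7, 5/14)
line EX meets BH at L = (39/119, 195/476)
X = E + t·(L−E) with t = 34/39, so EX:XL = 34/39:5/39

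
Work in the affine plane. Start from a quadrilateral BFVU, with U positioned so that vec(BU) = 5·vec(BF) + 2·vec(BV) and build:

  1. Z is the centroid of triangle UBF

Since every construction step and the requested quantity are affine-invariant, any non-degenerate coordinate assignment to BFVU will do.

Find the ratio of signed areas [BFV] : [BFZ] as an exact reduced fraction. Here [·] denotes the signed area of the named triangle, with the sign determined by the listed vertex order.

[BFV]:[BFZ] = 3/2

Assign B = (0, 0), F = (1, 0), V = (0, 1), U = (5, 2) — the answer is frame-independent, so this choice is without loss of generality.
1. Z is the centroid of triangle UBF ⇒ Z = (2, 2/3)
2·[BFV] = 1, 2·[BFZ] = 2/3
[BFV]:[BFZ] = 1:2/3 = 3/2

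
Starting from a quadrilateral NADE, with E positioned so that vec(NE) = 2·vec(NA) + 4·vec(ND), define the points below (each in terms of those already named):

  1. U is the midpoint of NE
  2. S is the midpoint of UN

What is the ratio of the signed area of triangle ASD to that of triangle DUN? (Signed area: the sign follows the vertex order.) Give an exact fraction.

[ASD]:[DUN] = -1/2

Assign N = (0, 0), A = (1, 0), D = (0, 1), E = (2, 4) — the answer is frame-independent, so this choice is without loss of generality.
1. U is the midpoint of NE ⇒ U = (1, 2)
2. S is the midpoint of UN ⇒ S = (1/2, 1)
2·[ASD] = 1/2, 2·[DUN] = -1
[ASD]:[DUN] = 1/2:-1 = -1/2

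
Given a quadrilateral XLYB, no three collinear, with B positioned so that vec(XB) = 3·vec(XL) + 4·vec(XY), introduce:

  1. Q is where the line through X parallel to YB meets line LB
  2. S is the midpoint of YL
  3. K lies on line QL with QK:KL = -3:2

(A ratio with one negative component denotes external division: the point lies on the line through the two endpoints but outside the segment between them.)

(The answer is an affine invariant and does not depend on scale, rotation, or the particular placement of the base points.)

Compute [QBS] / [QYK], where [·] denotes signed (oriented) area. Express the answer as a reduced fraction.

Choose coordinates X = (0, 0), L = (1, 0), Y = (0, 1), B = (3, 4).
1. Q is where the line through X parallel to YB meets line LB ⇒ Q = (2, 2)
2. S is the midpoint of YL ⇒ S = (1/2, 1/2)
3. K lies on line QL with QK:KL = -3:2 ⇒ K = (-1, -4)
2·[QBS] = 3/2, 2·[QYK] = 9
[QBS]:[QYK] = 3/2:9 = 1/6

[QBS]:[QYK] = 1/6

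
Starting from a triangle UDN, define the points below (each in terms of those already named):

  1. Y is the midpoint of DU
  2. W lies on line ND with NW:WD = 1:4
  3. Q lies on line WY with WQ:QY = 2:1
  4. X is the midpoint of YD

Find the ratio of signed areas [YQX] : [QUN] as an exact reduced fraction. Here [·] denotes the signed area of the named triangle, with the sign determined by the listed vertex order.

[YQX]:[QUN] = 1/6

Assign U = (0, 0), D = (1, 0), N = (0, 1) — the answer is frame-independent, so this choice is without loss of generality.
1. Y is the midpoint of DU ⇒ Y = (1/2, 0)
2. W lies on line ND with NW:WD = 1:4 ⇒ W = (1/5, 4/5)
3. Q lies on line WY with WQ:QY = 2:1 ⇒ Q = (2/5, 4/15)
4. X is the midpoint of YD ⇒ X = (3/4, 0)
2·[YQX] = -1/15, 2·[QUN] = -2/5
[YQX]:[QUN] = -1/15:-2/5 = 1/6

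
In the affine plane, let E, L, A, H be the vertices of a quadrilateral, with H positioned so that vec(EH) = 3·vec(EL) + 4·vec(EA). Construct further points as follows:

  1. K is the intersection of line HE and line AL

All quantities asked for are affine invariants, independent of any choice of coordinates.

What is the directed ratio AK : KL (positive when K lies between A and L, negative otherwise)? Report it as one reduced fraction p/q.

Choose coordinates E = (0, 0), L = (1, 0), A = (0, 1), H = (3, 4).
1. K is the intersection of line HE and line AL ⇒ K = (3/7, 4/7)
K = A + t·(L−A) with t = 3/7, so AK:KL = t:(1−t) = 3/7:4/7

AK:KL = 3/4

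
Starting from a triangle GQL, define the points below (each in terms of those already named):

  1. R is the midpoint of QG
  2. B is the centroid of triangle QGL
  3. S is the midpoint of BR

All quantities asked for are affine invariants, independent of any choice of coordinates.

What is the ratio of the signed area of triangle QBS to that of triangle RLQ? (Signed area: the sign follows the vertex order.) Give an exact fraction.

[QBS]:[RLQ] = -1/6

Set G = (0, 0), Q = (1, 0), L = (0, 1); any affine frame gives the same invariant.
1. R is the midpoint of QG ⇒ R = (1/2, 0)
2. B is the centroid of triangle QGL ⇒ B = (1/3, 1/3)
3. S is the midpoint of BR ⇒ S = (5/12, 1/6)
2·[QBS] = 1/12, 2·[RLQ] = -1/2
[QBS]:[RLQ] = 1/12:-1/2 = -1/6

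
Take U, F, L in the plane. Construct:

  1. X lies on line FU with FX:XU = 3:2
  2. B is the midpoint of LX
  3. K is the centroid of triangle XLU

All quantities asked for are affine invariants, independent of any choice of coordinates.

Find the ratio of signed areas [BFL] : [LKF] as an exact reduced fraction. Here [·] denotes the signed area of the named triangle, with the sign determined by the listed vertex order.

Work in coordinates with U = (0, 0), F = (1, 0), L = (0, 1).
1. X lies on line FU with FX:XU = 3:2 ⇒ X = (2/5, 0)
2. B is the midpoint of LX ⇒ B = (1/5, 1/2)
3. K is the centroid of triangle XLU ⇒ K = (2/15, 1/3)
2·[BFL] = 3/10, 2·[LKF] = 8/15
[BFL]:[LKF] = 3/10:8/15 = 9/16

[BFL]:[LKF] = 9/16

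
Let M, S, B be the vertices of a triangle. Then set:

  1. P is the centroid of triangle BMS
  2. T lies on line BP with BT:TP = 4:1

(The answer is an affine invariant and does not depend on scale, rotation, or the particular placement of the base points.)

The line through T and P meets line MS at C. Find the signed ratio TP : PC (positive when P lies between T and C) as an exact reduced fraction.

TP:PC = 2/5

Choose coordinates M = (0, 0), S = (1, 0), B = (0, 1).
1. P is the centroid of triangle BMS ⇒ P = (1/3, 1/3)
2. T lies on line BP with BT:TP = 4:1 ⇒ T = (4/15, 7/15)
line TP meets MS at C = (1/2, 0)
P = T + t·(C−T) with t = 2/7, so TP:PC = 2/7:5/7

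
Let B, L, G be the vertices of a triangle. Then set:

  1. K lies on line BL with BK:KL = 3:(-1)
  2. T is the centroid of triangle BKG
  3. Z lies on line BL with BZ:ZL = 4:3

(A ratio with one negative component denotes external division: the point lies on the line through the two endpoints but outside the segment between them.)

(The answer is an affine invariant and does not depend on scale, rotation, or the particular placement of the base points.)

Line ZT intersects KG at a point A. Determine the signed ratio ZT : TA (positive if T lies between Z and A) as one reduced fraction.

ZT:TA = 6/7

Work in coordinates with B = (0, 0), L = (1, 0), G = (0, 1).
1. K lies on line BL with BK:KL = 3:(-1) ⇒ K = (3/2, 0)
2. T is the centroid of triangle BKG ⇒ T = (1/2, 1/3)
3. Z lies on line BL with BZ:ZL = 4:3 ⇒ Z = (4/7, 0)
line ZT meets KG at A = (5/12, 13/18)
T = Z + t·(A−Z) with t = 6/13, so ZT:TA = 6/13:7/13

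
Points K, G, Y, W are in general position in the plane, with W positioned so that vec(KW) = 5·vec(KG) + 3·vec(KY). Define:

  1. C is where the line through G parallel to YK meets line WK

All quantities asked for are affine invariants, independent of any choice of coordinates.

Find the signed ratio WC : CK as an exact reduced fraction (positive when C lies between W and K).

Assign K = (0, 0), G = (1, 0), Y = (0, 1), W = (5, 3) — the answer is frame-independent, so this choice is without loss of generality.
1. C is where the line through G parallel to YK meets line WK ⇒ C = (1, 3/5)
C = W + t·(K−W) with t = 4/5, so WC:CK = t:(1−t) = 4/5:1/5

WC:CK = 4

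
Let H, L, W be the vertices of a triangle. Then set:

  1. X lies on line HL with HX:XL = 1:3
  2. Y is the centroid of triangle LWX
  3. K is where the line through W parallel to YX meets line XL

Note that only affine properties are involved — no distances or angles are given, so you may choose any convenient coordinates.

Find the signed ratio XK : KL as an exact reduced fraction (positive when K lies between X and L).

Choose coordinates H = (0, 0), L = (1, 0), W = (0, 1).
1. X lies on line HL with HX:XL = 1:3 ⇒ X = (1/4, 0)
2. Y is the centroid of triangle LWX ⇒ Y = (5/12, 1/3)
3. K is where the line through W parallel to YX meets line XL ⇒ K = (-1/2, 0)
K = X + t·(L−X) with t = -1, so XK:KL = t:(1−t) = -1:2

XK:KL = -1/2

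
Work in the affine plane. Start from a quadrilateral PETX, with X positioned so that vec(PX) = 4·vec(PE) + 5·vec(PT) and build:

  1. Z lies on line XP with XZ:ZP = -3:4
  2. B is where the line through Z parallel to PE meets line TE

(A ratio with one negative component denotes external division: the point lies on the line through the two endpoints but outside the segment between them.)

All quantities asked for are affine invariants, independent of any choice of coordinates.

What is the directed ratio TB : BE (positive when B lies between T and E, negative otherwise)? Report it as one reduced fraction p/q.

Choose coordinates P = (0, 0), E = (1, 0), T = (0, 1), X = (4, 5).
1. Z lies on line XP with XZ:ZP = -3:4 ⇒ Z = (16, 20)
2. B is where the line through Z parallel to PE meets line TE ⇒ B = (-19, 20)
B = T + t·(E−T) with t = -19, so TB:BE = t:(1−t) = -19:20

TB:BE = -19/20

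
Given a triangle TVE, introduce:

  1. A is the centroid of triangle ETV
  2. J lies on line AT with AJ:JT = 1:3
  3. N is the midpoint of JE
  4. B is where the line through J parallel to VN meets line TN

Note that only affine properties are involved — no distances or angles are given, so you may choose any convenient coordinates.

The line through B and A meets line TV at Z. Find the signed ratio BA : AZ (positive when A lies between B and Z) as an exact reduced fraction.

Set T = (0, 0), V = (1, 0), E = (0, 1); any affine frame gives the same invariant.
1. A is the centroid of triangle ETV ⇒ A = (1/3, 1/3)
2. J lies on line AT with AJ:JT = 1:3 ⇒ J = (1/4, 1/4)
3. N is the midpoint of JE ⇒ N = (1/8, 5/8)
4. B is where the line through J parallel to VN meets line TN ⇒ B = (3/40, 3/8)
line BA meets TV at Z = (12/5, 0)
A = B + t·(Z−B) with t = 1/9, so BA:AZ = 1/9:8/9

BA:AZ = 1/8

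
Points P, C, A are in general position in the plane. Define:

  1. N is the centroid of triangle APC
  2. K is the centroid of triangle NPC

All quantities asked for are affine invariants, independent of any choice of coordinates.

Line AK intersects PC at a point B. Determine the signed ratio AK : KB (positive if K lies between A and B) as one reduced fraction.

AK:KB = 8

Choose coordinates P = (0, 0), C = (1, 0), A = (0, 1).
1. N is the centroid of triangle APC ⇒ N = (1/3, 1/3)
2. K is the centroid of triangle NPC ⇒ K = (4/9, 1/9)
line AK meets PC at B = (1/2, 0)
K = A + t·(B−A) with t = 8/9, so AK:KB = 8/9:1/9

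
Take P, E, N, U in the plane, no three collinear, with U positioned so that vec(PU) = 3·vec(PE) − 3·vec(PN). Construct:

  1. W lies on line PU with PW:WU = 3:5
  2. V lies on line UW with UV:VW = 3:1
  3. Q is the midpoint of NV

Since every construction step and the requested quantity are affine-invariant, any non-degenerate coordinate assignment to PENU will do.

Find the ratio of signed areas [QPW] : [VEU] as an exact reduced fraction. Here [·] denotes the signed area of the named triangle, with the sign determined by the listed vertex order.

[QPW]:[VEU] = -2/5

Choose coordinates P = (0, 0), E = (1, 0), N = (0, 1), U = (3, -3).
1. W lies on line PU with PW:WU = 3:5 ⇒ W = (9/8, -9/8)
2. V lies on line UW with UV:VW = 3:1 ⇒ V = (51/32, -51/32)
3. Q is the midpoint of NV ⇒ Q = (51/64, -19/64)
2·[QPW] = 9/16, 2·[VEU] = -45/32
[QPW]:[VEU] = 9/16:-45/32 = -2/5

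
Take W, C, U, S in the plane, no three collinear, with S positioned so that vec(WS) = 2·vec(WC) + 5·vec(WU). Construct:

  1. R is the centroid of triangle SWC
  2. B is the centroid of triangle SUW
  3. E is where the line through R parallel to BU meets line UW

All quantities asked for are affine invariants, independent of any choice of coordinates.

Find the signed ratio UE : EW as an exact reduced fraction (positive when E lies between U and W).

UE:EW = 5

Work in coordinates with W = (0, 0), C = (1, 0), U = (0, 1), S = (2, 5).
1. R is the centroid of triangle SWC ⇒ R = (1, 5/3)
2. B is the centroid of triangle SUW ⇒ B = (2/3, 2)
3. E is where the line through R parallel to BU meets line UW ⇒ E = (0, 1/6)
E = U + t·(W−U) with t = 5/6, so UE:EW = t:(1−t) = 5/6:1/6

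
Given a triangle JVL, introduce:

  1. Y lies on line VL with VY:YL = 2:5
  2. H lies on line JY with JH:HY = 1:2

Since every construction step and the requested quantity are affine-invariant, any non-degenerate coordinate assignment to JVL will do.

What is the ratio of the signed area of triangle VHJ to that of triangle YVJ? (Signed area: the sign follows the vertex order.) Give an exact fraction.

Choose coordinates J = (0, 0), V = (1, 0), L = (0, 1).
1. Y lies on line VL with VY:YL = 2:5 ⇒ Y = (5/7, 2/7)
2. H lies on line JY with JH:HY = 1:2 ⇒ H = (5/21, 2/21)
2·[VHJ] = 2/21, 2·[YVJ] = -2/7
[VHJ]:[YVJ] = 2/21:-2/7 = -1/3

[VHJ]:[YVJ] = -1/3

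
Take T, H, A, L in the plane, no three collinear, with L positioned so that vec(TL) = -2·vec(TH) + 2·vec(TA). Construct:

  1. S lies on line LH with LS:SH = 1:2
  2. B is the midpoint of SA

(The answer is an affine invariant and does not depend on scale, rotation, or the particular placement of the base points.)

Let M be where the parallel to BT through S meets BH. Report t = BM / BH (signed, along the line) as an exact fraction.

Choose coordinates T = (0, 0), H = (1, 0), A = (0, 1), L = (-2, 2).
1. S lies on line LH with LS:SH = 1:2 ⇒ S = (-1, 4/3)
2. B is the midpoint of SA ⇒ B = (-1/2, 7/6)
through S parallel to BT: direction (1/2, -7/6); meets BH at M = (-8/7, 5/3)
M = B + t·(H−B) with t = -3/7

t = -3/7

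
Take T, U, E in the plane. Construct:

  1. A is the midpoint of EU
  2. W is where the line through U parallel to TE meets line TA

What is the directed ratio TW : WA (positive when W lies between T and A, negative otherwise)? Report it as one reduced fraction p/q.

TW:WA = -2

Assign T = (0, 0), U = (1, 0), E = (0, 1) — the answer is frame-independent, so this choice is without loss of generality.
1. A is the midpoint of EU ⇒ A = (1/2, 1/2)
2. W is where the line through U parallel to TE meets line TA ⇒ W = (1, 1)
W = T + t·(A−T) with t = 2, so TW:WA = t:(1−t) = 2:-1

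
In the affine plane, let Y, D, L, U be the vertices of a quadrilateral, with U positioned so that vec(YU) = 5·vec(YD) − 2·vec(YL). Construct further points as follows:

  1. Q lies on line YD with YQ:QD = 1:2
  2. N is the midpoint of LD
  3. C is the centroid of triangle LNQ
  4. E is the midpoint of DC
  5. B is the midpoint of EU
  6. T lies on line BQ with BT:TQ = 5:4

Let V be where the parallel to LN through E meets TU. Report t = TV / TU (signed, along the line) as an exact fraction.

Work in coordinates with Y = (0, 0), D = (1, 0), L = (0, 1), U = (5, -2).
1. Q lies on line YD with YQ:QD = 1:2 ⇒ Q = (1/3, 0)
2. N is the midpoint of LD ⇒ N = (1/2, 1/2)
3. C is the centroid of triangle LNQ ⇒ C = (5/18, 1/2)
4. E is the midpoint of DC ⇒ E = (23/36, 1/4)
5. B is the midpoint of EU ⇒ B = (203/72, -7/8)
6. T lies on line BQ with BT:TQ = 5:4 ⇒ T = (233/162, -7/18)
through E parallel to LN: direction (1/2, -1/2); meets TU at V = (3257/2844, -81/316)
V = T + t·(U−T) with t = -13/158

t = -13/158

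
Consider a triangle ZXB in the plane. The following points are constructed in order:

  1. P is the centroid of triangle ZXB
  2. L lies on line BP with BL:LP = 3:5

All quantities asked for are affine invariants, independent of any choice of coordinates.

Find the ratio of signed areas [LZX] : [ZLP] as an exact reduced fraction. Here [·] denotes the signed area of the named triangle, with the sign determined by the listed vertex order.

[LZX]:[ZLP] = -18/5

Choose coordinates Z = (0, 0), X = (1, 0), B = (0, 1).
1. P is the centroid of triangle ZXB ⇒ P = (1/3, 1/3)
2. L lies on line BP with BL:LP = 3:5 ⇒ L = (1/8, 3/4)
2·[LZX] = 3/4, 2·[ZLP] = -5/24
[LZX]:[ZLP] = 3/4:-5/24 = -18/5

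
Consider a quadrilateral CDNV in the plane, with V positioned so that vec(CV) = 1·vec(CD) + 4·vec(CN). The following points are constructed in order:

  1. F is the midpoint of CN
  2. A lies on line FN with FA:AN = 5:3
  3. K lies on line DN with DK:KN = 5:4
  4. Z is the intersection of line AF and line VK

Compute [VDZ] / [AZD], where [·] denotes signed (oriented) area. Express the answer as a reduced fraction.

[VDZ]:[AZD] = -320/241

Assign C = (0, 0), D = (1, 0), N = (0, 1), V = (1, 4) — the answer is frame-independent, so this choice is without loss of generality.
1. F is the midpoint of CN ⇒ F = (0, 1/2)
2. A lies on line FN with FA:AN = 5:3 ⇒ A = (0, 13/16)
3. K lies on line DN with DK:KN = 5:4 ⇒ K = (4/9, 5/9)
4. Z is the intersection of line AF and line VK ⇒ Z = (0, -11/5)
2·[VDZ] = -4, 2·[AZD] = 241/80
[VDZ]:[AZD] = -4:241/80 = -320/241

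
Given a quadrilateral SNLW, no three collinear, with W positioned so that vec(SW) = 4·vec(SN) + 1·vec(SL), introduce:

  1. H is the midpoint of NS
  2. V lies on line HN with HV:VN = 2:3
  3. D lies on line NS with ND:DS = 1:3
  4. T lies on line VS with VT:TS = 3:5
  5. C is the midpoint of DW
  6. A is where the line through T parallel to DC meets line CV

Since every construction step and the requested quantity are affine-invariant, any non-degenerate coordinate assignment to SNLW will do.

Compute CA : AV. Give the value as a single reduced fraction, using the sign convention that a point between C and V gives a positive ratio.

Assign S = (0, 0), N = (1, 0), L = (0, 1), W = (4, 1) — the answer is frame-independent, so this choice is without loss of generality.
1. H is the midpoint of NS ⇒ H = (1/2, 0)
2. V lies on line HN with HV:VN = 2:3 ⇒ V = (7/10, 0)
3. D lies on line NS with ND:DS = 1:3 ⇒ D = (3/4, 0)
4. T lies on line VS with VT:TS = 3:5 ⇒ T = (7/16, 0)
5. C is the midpoint of DW ⇒ C = (19/8, 1/2)
6. A is where the line through T parallel to DC meets line CV ⇒ A = (-259/32, -21/8)
A = C + t·(V−C) with t = 25/4, so CA:AV = t:(1−t) = 25/4:-21/4

CA:AV = -25/21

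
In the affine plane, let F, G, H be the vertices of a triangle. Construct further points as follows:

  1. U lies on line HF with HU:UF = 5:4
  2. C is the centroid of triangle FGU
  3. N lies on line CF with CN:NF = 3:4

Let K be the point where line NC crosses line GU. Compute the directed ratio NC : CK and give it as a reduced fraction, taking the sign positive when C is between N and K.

Set F = (0, 0), G = (1, 0), H = (0, 1); any affine frame gives the same invariant.
1. U lies on line HF with HU:UF = 5:4 ⇒ U = (0, 4/9)
2. C is the centroid of triangle FGU ⇒ C = (1/3, 4/27)
3. N lies on line CF with CN:NF = 3:4 ⇒ N = (4/21, 16/189)
line NC meets GU at K = (1/2, 2/9)
C = N + t·(K−N) with t = 6/13, so NC:CK = 6/13:7/13

NC:CK = 6/7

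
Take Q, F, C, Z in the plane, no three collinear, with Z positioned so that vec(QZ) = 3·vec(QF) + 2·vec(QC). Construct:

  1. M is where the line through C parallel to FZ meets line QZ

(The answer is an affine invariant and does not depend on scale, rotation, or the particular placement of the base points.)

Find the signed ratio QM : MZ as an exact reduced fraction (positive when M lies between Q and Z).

Choose coordinates Q = (0, 0), F = (1, 0), C = (0, 1), Z = (3, 2).
1. M is where the line through C parallel to FZ meets line QZ ⇒ M = (-3, -2)
M = Q + t·(Z−Q) with t = -1, so QM:MZ = t:(1−t) = -1:2

QM:MZ = -1/2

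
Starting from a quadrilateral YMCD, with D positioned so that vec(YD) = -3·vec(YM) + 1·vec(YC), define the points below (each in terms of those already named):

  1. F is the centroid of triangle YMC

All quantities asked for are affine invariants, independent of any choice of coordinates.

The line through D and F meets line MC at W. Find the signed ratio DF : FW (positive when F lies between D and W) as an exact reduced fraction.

DF:FW = 8

Work in coordinates with Y = (0, 0), M = (1, 0), C = (0, 1), D = (-3, 1).
1. F is the centroid of triangle YMC ⇒ F = (1/3, 1/3)
line DF meets MC at W = (3/4, 1/4)
F = D + t·(W−D) with t = 8/9, so DF:FW = 8/9:1/9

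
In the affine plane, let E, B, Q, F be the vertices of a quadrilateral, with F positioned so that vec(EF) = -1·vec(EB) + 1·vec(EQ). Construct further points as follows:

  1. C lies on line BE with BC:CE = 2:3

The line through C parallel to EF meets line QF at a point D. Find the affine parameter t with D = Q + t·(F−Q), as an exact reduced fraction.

Set E = (0, 0), B = (1, 0), Q = (0, 1), F = (-1, 1); any affine frame gives the same invariant.
1. C lies on line BE with BC:CE = 2:3 ⇒ C = (3/5, 0)
through C parallel to EF: direction (-1, 1); meets QF at D = (-2/5, 1)
D = Q + t·(F−Q) with t = 2/5

t = 2/5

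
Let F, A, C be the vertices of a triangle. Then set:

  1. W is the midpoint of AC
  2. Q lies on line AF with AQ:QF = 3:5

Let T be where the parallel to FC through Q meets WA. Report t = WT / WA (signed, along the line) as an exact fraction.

Set F = (0, 0), A = (1, 0), C = (0, 1); any affine frame gives the same invariant.
1. W is the midpoint of AC ⇒ W = (1/2, 1/2)
2. Q lies on line AF with AQ:QF = 3:5 ⇒ Q = (5/8, 0)
through Q parallel to FC: direction (0, 1); meets WA at T = (5/8, 3/8)
T = W + t·(A−W) with t = 1/4

t = 1/4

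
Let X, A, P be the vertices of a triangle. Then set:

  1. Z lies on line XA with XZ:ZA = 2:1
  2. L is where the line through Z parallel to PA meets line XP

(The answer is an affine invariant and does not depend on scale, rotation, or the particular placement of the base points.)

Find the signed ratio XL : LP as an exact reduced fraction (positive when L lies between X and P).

XL:LP = 2

Assign X = (0, 0), A = (1, 0), P = (0, 1) — the answer is frame-independent, so this choice is without loss of generality.
1. Z lies on line XA with XZ:ZA = 2:1 ⇒ Z = (2/3, 0)
2. L is where the line through Z parallel to PA meets line XP ⇒ L = (0, 2/3)
L = X + t·(P−X) with t = 2/3, so XL:LP = t:(1−t) = 2/3:1/3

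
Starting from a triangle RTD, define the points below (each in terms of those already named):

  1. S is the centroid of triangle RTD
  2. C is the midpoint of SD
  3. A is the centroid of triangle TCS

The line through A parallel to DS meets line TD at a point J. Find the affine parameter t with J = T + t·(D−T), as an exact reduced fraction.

t = 2/3

Choose coordinates R = (0, 0), T = (1, 0), D = (0, 1).
1. S is the centroid of triangle RTD ⇒ S = (1/3, 1/3)
2. C is the midpoint of SD ⇒ C = (1/6, 2/3)
3. A is the centroid of triangle TCS ⇒ A = (1/2, 1/3)
through A parallel to DS: direction (1/3, -2/3); meets TD at J = (1/3, 2/3)
J = T + t·(D−T) with t = 2/3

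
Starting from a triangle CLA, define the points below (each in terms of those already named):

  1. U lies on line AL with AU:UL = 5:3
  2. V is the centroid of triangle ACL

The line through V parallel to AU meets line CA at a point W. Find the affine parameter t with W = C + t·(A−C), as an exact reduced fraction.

Choose coordinates C = (0, 0), L = (1, 0), A = (0, 1).
1. U lies on line AL with AU:UL = 5:3 ⇒ U = (5/8, 3/8)
2. V is the centroid of triangle ACL ⇒ V = (1/3, 1/3)
through V parallel to AU: direction (5/8, -5/8); meets CA at W = (0, 2/3)
W = C + t·(A−C) with t = 2/3

t = 2/3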